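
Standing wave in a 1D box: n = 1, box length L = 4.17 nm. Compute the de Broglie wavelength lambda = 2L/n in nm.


lambda = 2L / n
= 2 * 4.17 / 1
= 8.34 / 1
= 8.34 nm

8.34


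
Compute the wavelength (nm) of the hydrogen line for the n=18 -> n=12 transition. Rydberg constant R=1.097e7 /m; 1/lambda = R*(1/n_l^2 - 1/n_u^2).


1/lambda = R * (1/n_l^2 - 1/n_u^2)
= 1.097e7 * (1/12^2 - 1/18^2)
= 1.097e7 * (0.006944 - 0.003086)
= 1.097e7 * 0.003858
= 4.2323e+04 /m
lambda = 1 / 4.2323e+04 = 23628.0766 nm

23628.0766


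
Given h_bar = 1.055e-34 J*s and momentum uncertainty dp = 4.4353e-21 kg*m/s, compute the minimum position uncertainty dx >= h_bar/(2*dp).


dx = h_bar / (2 * dp)
= 1.055e-34 / (2 * 4.4353e-21)
= 1.055e-34 / 8.8706e-21
= 1.1893e-14 m

1.1893e-14


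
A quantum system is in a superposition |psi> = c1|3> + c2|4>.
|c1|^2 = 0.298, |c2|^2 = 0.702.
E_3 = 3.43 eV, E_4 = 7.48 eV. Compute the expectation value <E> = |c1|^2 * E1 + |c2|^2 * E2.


<E> = |c1|^2 * E1 + |c2|^2 * E2
= 0.298 * 3.43 + 0.702 * 7.48
= 1.0221 + 5.251
= 6.2731 eV

6.2731


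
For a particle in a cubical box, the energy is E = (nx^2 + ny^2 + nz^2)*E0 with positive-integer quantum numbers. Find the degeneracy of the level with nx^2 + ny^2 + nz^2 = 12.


Enumerate all (nx, ny, nz) with nx^2 + ny^2 + nz^2 = 12:
(2,2,2)
Total degeneracy = 1

1


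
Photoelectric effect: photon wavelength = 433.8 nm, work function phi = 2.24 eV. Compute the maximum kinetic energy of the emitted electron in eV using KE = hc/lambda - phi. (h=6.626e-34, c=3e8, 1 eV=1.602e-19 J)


E_photon = hc / lambda
= (6.626e-34)(3e8) / (433.8e-9)
= 4.5823e-19 J
= 2.8604 eV
KE = E_photon - phi
= 2.8604 - 2.24
= 0.6204 eV

0.6204


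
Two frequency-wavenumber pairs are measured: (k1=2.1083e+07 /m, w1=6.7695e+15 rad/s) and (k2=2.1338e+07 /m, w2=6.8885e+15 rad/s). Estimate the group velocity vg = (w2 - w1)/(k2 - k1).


vg = (w2 - w1) / (k2 - k1)
= (6.8885e+15 - 6.7695e+15) / (2.1338e+07 - 2.1083e+07)
= 1.1900e+14 / 2.5500e+05
= 4.6667e+08 m/s

4.6667e+08


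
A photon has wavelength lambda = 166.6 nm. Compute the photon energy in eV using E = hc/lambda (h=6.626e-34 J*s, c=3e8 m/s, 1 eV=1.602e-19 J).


E = hc / lambda
= (6.626e-34)(3e8) / (166.6e-9)
= 1.9878e-25 / 1.6660e-07
= 1.1932e-18 J
Converting to eV: 1.1932e-18 / 1.602e-19
= 7.4479 eV

7.4479


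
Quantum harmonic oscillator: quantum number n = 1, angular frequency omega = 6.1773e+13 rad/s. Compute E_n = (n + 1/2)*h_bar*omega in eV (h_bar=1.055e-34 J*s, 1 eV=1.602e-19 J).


E = (n + 1/2) * h_bar * omega
= (1 + 0.5) * 1.055e-34 * 6.1773e+13
= 1.5 * 6.5171e-21
= 9.7756e-21 J
= 0.061 eV

0.061


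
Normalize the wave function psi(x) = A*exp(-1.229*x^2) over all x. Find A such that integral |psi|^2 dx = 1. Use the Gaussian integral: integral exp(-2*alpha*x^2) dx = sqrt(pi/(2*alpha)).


integral |psi|^2 dx = A^2 * sqrt(pi/(2*alpha)) = 1
A^2 = sqrt(2*alpha/pi)
= sqrt(2 * 1.229 / pi)
= 0.884537
A = sqrt(0.884537)
= 0.9405

0.9405


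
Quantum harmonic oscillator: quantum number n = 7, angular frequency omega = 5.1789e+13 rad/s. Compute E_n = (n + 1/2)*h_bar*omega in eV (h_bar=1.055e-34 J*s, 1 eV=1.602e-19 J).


E = (n + 1/2) * h_bar * omega
= (7 + 0.5) * 1.055e-34 * 5.1789e+13
= 7.5 * 5.4637e-21
= 4.0978e-20 J
= 0.2558 eV

0.2558


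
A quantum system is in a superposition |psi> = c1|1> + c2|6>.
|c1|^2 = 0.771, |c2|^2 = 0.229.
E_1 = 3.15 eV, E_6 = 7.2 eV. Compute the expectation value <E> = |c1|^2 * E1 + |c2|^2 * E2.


<E> = |c1|^2 * E1 + |c2|^2 * E2
= 0.771 * 3.15 + 0.229 * 7.2
= 2.4287 + 1.6488
= 4.0775 eV

4.0775


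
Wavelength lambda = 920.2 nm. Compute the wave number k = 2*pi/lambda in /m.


k = 2 * pi / lambda
= 6.2832 / (920.2e-9)
= 6.2832 / 9.2020e-07
= 6.8281e+06 /m

6.8281e+06


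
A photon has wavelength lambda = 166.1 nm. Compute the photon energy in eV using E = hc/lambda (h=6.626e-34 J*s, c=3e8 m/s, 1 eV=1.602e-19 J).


E = hc / lambda
= (6.626e-34)(3e8) / (166.1e-9)
= 1.9878e-25 / 1.6610e-07
= 1.1967e-18 J
Converting to eV: 1.1967e-18 / 1.602e-19
= 7.4703 eV

7.4703


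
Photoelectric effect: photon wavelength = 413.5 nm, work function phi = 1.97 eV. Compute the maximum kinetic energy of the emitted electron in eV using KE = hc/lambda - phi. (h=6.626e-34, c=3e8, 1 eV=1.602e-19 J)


E_photon = hc / lambda
= (6.626e-34)(3e8) / (413.5e-9)
= 4.8073e-19 J
= 3.0008 eV
KE = E_photon - phi
= 3.0008 - 1.97
= 1.0308 eV

1.0308


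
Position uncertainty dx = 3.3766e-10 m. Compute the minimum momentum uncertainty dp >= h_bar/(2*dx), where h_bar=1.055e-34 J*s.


dp = h_bar / (2 * dx)
= 1.055e-34 / (2 * 3.3766e-10)
= 1.055e-34 / 6.7532e-10
= 1.5622e-25 kg*m/s

1.5622e-25


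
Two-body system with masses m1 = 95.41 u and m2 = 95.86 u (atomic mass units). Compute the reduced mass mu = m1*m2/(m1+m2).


mu = m1 * m2 / (m1 + m2)
= 95.41 * 95.86 / (95.41 + 95.86)
= 9146.0026 / 191.27
= 47.8172 u

47.8172


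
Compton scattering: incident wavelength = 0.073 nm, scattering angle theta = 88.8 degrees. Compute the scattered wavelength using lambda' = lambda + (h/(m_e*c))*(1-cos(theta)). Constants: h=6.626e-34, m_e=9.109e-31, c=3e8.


Compton wavelength: h/(m_e*c) = 2.4247e-12 m
d_lambda = 2.4247e-12 * (1 - cos(88.8 deg))
= 2.4247e-12 * 0.979058
= 2.3739e-12 m = 0.002374 nm
lambda' = 0.073 + 0.002374
= 0.075374 nm

0.075374


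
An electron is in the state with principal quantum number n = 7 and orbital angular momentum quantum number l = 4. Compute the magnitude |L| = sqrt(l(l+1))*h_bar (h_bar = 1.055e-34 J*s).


L = sqrt(l*(l+1)) * h_bar
= sqrt(4 * 5) * 1.055e-34
= sqrt(20) * 1.055e-34
= 4.4721 * 1.055e-34
= 4.7181e-34 J*s

4.7181e-34


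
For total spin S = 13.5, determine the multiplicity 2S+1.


Spin multiplicity = 2S + 1
= 2 * 13.5 + 1
= 27.0 + 1
= 28

28


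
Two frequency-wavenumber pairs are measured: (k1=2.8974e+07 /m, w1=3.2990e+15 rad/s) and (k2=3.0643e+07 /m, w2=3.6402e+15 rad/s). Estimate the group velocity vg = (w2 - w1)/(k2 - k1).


vg = (w2 - w1) / (k2 - k1)
= (3.6402e+15 - 3.2990e+15) / (3.0643e+07 - 2.8974e+07)
= 3.4120e+14 / 1.6690e+06
= 2.0443e+08 m/s

2.0443e+08


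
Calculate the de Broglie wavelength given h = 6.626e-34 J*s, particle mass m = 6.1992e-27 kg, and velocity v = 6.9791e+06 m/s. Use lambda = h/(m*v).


lambda = h / (m * v)
= 6.626e-34 / (6.1992e-27 * 6.9791e+06)
= 6.626e-34 / 4.3265e-20
= 1.5315e-14 m

1.5315e-14


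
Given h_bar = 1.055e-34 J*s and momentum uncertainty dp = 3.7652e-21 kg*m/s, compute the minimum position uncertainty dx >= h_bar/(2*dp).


dx = h_bar / (2 * dp)
= 1.055e-34 / (2 * 3.7652e-21)
= 1.055e-34 / 7.5304e-21
= 1.4010e-14 m

1.4010e-14


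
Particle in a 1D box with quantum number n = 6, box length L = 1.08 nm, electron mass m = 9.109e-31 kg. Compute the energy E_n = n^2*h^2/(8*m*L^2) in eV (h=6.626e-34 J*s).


E = n^2 * h^2 / (8 * m * L^2)
= 6^2 * (6.626e-34)^2 / (8 * 9.109e-31 * (1.08e-9)^2)
= 36 * 4.3904e-67 / (8 * 9.109e-31 * 1.1664e-18)
= 1.8595e-18 J
= 11.6074 eV

11.6074


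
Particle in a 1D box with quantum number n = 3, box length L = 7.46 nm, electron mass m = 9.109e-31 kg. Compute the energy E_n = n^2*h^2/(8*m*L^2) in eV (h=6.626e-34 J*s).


E = n^2 * h^2 / (8 * m * L^2)
= 3^2 * (6.626e-34)^2 / (8 * 9.109e-31 * (7.46e-9)^2)
= 9 * 4.3904e-67 / (8 * 9.109e-31 * 5.5652e-17)
= 9.7433e-21 J
= 0.0608 eV

0.0608


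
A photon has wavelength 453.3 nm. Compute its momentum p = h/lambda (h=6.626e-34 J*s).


p = h / lambda
= 6.626e-34 / (453.3e-9)
= 6.626e-34 / 4.5330e-07
= 1.4617e-27 kg*m/s

1.4617e-27


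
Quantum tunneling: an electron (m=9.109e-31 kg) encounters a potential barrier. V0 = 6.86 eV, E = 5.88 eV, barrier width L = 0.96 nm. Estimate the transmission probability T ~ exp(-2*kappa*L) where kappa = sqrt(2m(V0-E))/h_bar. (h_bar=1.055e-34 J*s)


V0 - E = 0.98 eV = 1.5700e-19 J
kappa = sqrt(2 * m * (V0-E)) / h_bar
= sqrt(2 * 9.109e-31 * 1.5700e-19) / 1.055e-34
= 5.0692e+09 /m
2*kappa*L = 2 * 5.0692e+09 * 0.96e-9
= 9.7329
T = exp(-9.7329) = 5.929855e-05

5.929855e-05


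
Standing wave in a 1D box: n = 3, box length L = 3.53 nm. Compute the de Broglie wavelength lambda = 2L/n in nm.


lambda = 2L / n
= 2 * 3.53 / 3
= 7.06 / 3
= 2.3533 nm

2.3533


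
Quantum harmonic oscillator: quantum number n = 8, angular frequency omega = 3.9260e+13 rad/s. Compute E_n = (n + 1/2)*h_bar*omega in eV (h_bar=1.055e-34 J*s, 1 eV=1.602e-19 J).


E = (n + 1/2) * h_bar * omega
= (8 + 0.5) * 1.055e-34 * 3.9260e+13
= 8.5 * 4.1419e-21
= 3.5206e-20 J
= 0.2198 eV

0.2198


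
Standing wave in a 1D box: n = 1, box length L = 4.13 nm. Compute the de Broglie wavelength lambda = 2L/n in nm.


lambda = 2L / n
= 2 * 4.13 / 1
= 8.26 / 1
= 8.26 nm

8.26


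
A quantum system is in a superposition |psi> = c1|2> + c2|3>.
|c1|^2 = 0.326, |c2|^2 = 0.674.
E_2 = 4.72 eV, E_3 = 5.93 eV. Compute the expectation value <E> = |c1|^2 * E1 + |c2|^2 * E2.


<E> = |c1|^2 * E1 + |c2|^2 * E2
= 0.326 * 4.72 + 0.674 * 5.93
= 1.5387 + 3.9968
= 5.5355 eV

5.5355


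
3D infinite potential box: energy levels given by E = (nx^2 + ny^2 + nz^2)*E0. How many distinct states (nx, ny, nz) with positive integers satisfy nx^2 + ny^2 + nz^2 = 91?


Enumerate all (nx, ny, nz) with nx^2 + ny^2 + nz^2 = 91:
(1,3,9)
(1,9,3)
(3,1,9)
(3,9,1)
(9,1,3)
(9,3,1)
Total degeneracy = 6

6


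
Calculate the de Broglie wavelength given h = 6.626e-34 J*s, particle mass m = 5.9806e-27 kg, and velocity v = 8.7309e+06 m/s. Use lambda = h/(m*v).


lambda = h / (m * v)
= 6.626e-34 / (5.9806e-27 * 8.7309e+06)
= 6.626e-34 / 5.2216e-20
= 1.2690e-14 m

1.2690e-14


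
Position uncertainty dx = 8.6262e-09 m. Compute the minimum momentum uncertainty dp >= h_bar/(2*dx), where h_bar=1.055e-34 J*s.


dp = h_bar / (2 * dx)
= 1.055e-34 / (2 * 8.6262e-09)
= 1.055e-34 / 1.7252e-08
= 6.1151e-27 kg*m/s

6.1151e-27


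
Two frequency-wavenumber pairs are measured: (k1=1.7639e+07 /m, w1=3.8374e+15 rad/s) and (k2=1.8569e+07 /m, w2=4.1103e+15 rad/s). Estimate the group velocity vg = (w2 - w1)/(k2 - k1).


vg = (w2 - w1) / (k2 - k1)
= (4.1103e+15 - 3.8374e+15) / (1.8569e+07 - 1.7639e+07)
= 2.7290e+14 / 9.3000e+05
= 2.9344e+08 m/s

2.9344e+08


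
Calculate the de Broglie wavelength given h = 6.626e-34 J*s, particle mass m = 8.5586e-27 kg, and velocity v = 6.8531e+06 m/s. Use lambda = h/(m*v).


lambda = h / (m * v)
= 6.626e-34 / (8.5586e-27 * 6.8531e+06)
= 6.626e-34 / 5.8653e-20
= 1.1297e-14 m

1.1297e-14


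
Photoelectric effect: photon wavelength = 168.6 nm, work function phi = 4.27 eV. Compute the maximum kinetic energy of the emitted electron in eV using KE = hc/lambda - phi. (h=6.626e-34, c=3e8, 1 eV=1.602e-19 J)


E_photon = hc / lambda
= (6.626e-34)(3e8) / (168.6e-9)
= 1.1790e-18 J
= 7.3596 eV
KE = E_photon - phi
= 7.3596 - 4.27
= 3.0896 eV

3.0896


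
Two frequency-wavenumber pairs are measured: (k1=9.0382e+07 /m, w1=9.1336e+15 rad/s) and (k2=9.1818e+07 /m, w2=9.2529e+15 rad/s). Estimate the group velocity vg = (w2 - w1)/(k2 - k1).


vg = (w2 - w1) / (k2 - k1)
= (9.2529e+15 - 9.1336e+15) / (9.1818e+07 - 9.0382e+07)
= 1.1930e+14 / 1.4360e+06
= 8.3078e+07 m/s

8.3078e+07


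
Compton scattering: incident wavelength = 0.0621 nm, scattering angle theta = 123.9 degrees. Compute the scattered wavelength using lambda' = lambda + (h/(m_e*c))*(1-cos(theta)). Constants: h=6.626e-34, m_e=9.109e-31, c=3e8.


Compton wavelength: h/(m_e*c) = 2.4247e-12 m
d_lambda = 2.4247e-12 * (1 - cos(123.9 deg))
= 2.4247e-12 * 1.557745
= 3.7771e-12 m = 0.003777 nm
lambda' = 0.0621 + 0.003777
= 0.065877 nm

0.065877


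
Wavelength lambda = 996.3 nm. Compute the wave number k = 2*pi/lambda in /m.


k = 2 * pi / lambda
= 6.2832 / (996.3e-9)
= 6.2832 / 9.9630e-07
= 6.3065e+06 /m

6.3065e+06


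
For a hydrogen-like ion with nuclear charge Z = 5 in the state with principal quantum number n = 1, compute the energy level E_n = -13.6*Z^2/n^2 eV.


E_n = -13.6 * Z^2 / n^2
= -13.6 * 5^2 / 1^2
= -13.6 * 25 / 1
= -340.0 eV

-340.0


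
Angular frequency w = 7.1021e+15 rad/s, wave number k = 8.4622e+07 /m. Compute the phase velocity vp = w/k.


vp = w / k
= 7.1021e+15 / 8.4622e+07
= 8.3927e+07 m/s

8.3927e+07


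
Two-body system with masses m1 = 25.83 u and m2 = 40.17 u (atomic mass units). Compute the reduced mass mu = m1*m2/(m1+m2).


mu = m1 * m2 / (m1 + m2)
= 25.83 * 40.17 / (25.83 + 40.17)
= 1037.5911 / 66.0
= 15.7211 u

15.7211


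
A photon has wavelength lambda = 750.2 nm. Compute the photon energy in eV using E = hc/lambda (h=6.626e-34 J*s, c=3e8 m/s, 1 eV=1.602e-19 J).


E = hc / lambda
= (6.626e-34)(3e8) / (750.2e-9)
= 1.9878e-25 / 7.5020e-07
= 2.6497e-19 J
Converting to eV: 2.6497e-19 / 1.602e-19
= 1.654 eV

1.654


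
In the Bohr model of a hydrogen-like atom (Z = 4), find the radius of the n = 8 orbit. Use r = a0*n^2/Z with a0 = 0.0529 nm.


r = a0 * n^2 / Z
= 0.0529 * 8^2 / 4
= 0.0529 * 64 / 4
= 0.8464 nm

0.8464


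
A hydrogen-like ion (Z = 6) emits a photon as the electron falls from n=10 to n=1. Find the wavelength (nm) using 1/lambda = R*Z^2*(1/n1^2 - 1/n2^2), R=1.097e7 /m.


1/lambda = R * Z^2 * (1/n1^2 - 1/n2^2)
= 1.097e7 * 6^2 * (1/1^2 - 1/10^2)
= 1.097e7 * 36 * (1.0 - 0.01)
= 3.9097e+08 /m
lambda = 1 / 3.9097e+08
= 2.5577 nm

2.5577


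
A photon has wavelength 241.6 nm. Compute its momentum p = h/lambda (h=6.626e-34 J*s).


p = h / lambda
= 6.626e-34 / (241.6e-9)
= 6.626e-34 / 2.4160e-07
= 2.7425e-27 kg*m/s

2.7425e-27


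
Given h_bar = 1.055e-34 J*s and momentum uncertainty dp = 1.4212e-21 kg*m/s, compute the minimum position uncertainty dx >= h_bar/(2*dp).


dx = h_bar / (2 * dp)
= 1.055e-34 / (2 * 1.4212e-21)
= 1.055e-34 / 2.8424e-21
= 3.7117e-14 m

3.7117e-14


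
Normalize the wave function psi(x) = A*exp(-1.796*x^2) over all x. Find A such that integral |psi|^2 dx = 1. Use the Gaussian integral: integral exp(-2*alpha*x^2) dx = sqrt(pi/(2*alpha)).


integral |psi|^2 dx = A^2 * sqrt(pi/(2*alpha)) = 1
A^2 = sqrt(2*alpha/pi)
= sqrt(2 * 1.796 / pi)
= 1.069284
A = sqrt(1.069284)
= 1.0341

1.0341


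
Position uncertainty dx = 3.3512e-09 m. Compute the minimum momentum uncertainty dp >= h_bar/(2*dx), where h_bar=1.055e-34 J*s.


dp = h_bar / (2 * dx)
= 1.055e-34 / (2 * 3.3512e-09)
= 1.055e-34 / 6.7024e-09
= 1.5741e-26 kg*m/s

1.5741e-26


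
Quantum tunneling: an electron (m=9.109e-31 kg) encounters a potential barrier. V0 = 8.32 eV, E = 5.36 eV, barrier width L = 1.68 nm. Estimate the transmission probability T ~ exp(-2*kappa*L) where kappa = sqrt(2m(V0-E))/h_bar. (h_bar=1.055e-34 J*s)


V0 - E = 2.96 eV = 4.7419e-19 J
kappa = sqrt(2 * m * (V0-E)) / h_bar
= sqrt(2 * 9.109e-31 * 4.7419e-19) / 1.055e-34
= 8.8100e+09 /m
2*kappa*L = 2 * 8.8100e+09 * 1.68e-9
= 29.6015
T = exp(-29.6015) = 1.393848e-13

1.393848e-13


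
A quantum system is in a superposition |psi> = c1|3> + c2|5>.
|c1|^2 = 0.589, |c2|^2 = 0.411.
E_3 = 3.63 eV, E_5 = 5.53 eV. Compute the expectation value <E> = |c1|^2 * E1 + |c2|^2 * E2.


<E> = |c1|^2 * E1 + |c2|^2 * E2
= 0.589 * 3.63 + 0.411 * 5.53
= 2.1381 + 2.2728
= 4.4109 eV

4.4109


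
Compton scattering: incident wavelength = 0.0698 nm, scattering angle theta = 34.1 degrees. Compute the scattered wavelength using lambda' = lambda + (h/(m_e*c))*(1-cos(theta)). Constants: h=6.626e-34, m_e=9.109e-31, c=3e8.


Compton wavelength: h/(m_e*c) = 2.4247e-12 m
d_lambda = 2.4247e-12 * (1 - cos(34.1 deg))
= 2.4247e-12 * 0.17194
= 4.1690e-13 m = 0.000417 nm
lambda' = 0.0698 + 0.000417
= 0.070217 nm

0.070217


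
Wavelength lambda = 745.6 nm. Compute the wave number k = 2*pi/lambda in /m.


k = 2 * pi / lambda
= 6.2832 / (745.6e-9)
= 6.2832 / 7.4560e-07
= 8.4270e+06 /m

8.4270e+06


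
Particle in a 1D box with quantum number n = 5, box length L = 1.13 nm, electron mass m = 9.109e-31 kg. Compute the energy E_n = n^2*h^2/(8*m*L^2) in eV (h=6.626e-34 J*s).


E = n^2 * h^2 / (8 * m * L^2)
= 5^2 * (6.626e-34)^2 / (8 * 9.109e-31 * (1.13e-9)^2)
= 25 * 4.3904e-67 / (8 * 9.109e-31 * 1.2769e-18)
= 1.1796e-18 J
= 7.3631 eV

7.3631


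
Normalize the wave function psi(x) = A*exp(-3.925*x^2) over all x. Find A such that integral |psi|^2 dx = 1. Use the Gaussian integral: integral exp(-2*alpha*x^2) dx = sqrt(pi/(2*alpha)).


integral |psi|^2 dx = A^2 * sqrt(pi/(2*alpha)) = 1
A^2 = sqrt(2*alpha/pi)
= sqrt(2 * 3.925 / pi)
= 1.580738
A = sqrt(1.580738)
= 1.2573

1.2573


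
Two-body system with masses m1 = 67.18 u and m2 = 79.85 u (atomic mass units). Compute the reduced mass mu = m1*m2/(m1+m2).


mu = m1 * m2 / (m1 + m2)
= 67.18 * 79.85 / (67.18 + 79.85)
= 5364.323 / 147.03
= 36.4845 u

36.4845


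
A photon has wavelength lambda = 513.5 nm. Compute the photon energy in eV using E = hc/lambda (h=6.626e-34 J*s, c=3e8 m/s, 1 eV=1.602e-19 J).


E = hc / lambda
= (6.626e-34)(3e8) / (513.5e-9)
= 1.9878e-25 / 5.1350e-07
= 3.8711e-19 J
Converting to eV: 3.8711e-19 / 1.602e-19
= 2.4164 eV

2.4164


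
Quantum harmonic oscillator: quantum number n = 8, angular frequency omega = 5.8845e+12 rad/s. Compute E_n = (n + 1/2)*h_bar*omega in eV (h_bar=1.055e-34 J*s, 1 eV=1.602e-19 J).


E = (n + 1/2) * h_bar * omega
= (8 + 0.5) * 1.055e-34 * 5.8845e+12
= 8.5 * 6.2081e-22
= 5.2769e-21 J
= 0.0329 eV

0.0329


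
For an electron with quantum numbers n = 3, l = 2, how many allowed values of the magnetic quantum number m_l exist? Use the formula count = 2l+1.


m_l ranges from -l to +l in integer steps
So m_l goes from -2 to +2
Count = 2l + 1 = 2*2 + 1
= 5

5


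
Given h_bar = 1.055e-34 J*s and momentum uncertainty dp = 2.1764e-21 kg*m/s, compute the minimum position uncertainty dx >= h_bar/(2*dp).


dx = h_bar / (2 * dp)
= 1.055e-34 / (2 * 2.1764e-21)
= 1.055e-34 / 4.3528e-21
= 2.4237e-14 m

2.4237e-14


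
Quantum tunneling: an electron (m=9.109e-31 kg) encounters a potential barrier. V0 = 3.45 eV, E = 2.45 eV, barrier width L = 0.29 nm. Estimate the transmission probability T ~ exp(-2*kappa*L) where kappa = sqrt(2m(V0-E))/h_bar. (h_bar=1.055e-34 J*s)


V0 - E = 1.0 eV = 1.6020e-19 J
kappa = sqrt(2 * m * (V0-E)) / h_bar
= sqrt(2 * 9.109e-31 * 1.6020e-19) / 1.055e-34
= 5.1207e+09 /m
2*kappa*L = 2 * 5.1207e+09 * 0.29e-9
= 2.97
T = exp(-2.97) = 5.130307e-02

5.130307e-02


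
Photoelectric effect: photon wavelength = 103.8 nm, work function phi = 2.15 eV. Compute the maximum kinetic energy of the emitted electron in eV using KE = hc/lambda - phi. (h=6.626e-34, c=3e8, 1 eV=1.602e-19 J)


E_photon = hc / lambda
= (6.626e-34)(3e8) / (103.8e-9)
= 1.9150e-18 J
= 11.954 eV
KE = E_photon - phi
= 11.954 - 2.15
= 9.804 eV

9.804


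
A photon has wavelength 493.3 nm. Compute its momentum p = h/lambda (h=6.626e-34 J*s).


p = h / lambda
= 6.626e-34 / (493.3e-9)
= 6.626e-34 / 4.9330e-07
= 1.3432e-27 kg*m/s

1.3432e-27


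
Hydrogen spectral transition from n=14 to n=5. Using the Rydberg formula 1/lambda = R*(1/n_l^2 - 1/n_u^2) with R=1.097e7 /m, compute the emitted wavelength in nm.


1/lambda = R * (1/n_l^2 - 1/n_u^2)
= 1.097e7 * (1/5^2 - 1/14^2)
= 1.097e7 * (0.04 - 0.005102)
= 1.097e7 * 0.034898
= 3.8283e+05 /m
lambda = 1 / 3.8283e+05 = 2612.1213 nm

2612.1213


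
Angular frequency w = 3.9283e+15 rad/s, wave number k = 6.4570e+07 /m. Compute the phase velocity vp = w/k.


vp = w / k
= 3.9283e+15 / 6.4570e+07
= 6.0838e+07 m/s

6.0838e+07


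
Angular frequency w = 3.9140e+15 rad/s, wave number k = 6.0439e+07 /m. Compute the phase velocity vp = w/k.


vp = w / k
= 3.9140e+15 / 6.0439e+07
= 6.4760e+07 m/s

6.4760e+07


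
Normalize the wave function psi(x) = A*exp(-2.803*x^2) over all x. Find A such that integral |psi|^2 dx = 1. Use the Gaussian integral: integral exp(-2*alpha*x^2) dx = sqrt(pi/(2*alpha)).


integral |psi|^2 dx = A^2 * sqrt(pi/(2*alpha)) = 1
A^2 = sqrt(2*alpha/pi)
= sqrt(2 * 2.803 / pi)
= 1.335831
A = sqrt(1.335831)
= 1.1558

1.1558


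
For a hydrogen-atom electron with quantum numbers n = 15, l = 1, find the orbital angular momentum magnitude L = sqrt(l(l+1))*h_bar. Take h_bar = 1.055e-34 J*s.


L = sqrt(l*(l+1)) * h_bar
= sqrt(1 * 2) * 1.055e-34
= sqrt(2) * 1.055e-34
= 1.4142 * 1.055e-34
= 1.4920e-34 J*s

1.4920e-34


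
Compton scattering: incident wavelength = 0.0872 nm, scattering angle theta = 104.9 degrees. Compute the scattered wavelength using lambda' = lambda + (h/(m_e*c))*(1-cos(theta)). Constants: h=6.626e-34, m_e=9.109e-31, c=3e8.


Compton wavelength: h/(m_e*c) = 2.4247e-12 m
d_lambda = 2.4247e-12 * (1 - cos(104.9 deg))
= 2.4247e-12 * 1.257133
= 3.0482e-12 m = 0.003048 nm
lambda' = 0.0872 + 0.003048
= 0.090248 nm

0.090248


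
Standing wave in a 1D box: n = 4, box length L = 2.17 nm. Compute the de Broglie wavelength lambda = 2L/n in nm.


lambda = 2L / n
= 2 * 2.17 / 4
= 4.34 / 4
= 1.085 nm

1.085


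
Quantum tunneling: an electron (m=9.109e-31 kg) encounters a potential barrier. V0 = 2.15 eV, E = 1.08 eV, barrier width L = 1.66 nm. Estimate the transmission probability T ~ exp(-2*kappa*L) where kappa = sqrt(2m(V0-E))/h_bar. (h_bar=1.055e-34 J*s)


V0 - E = 1.07 eV = 1.7141e-19 J
kappa = sqrt(2 * m * (V0-E)) / h_bar
= sqrt(2 * 9.109e-31 * 1.7141e-19) / 1.055e-34
= 5.2969e+09 /m
2*kappa*L = 2 * 5.2969e+09 * 1.66e-9
= 17.5857
T = exp(-17.5857) = 2.304820e-08

2.304820e-08


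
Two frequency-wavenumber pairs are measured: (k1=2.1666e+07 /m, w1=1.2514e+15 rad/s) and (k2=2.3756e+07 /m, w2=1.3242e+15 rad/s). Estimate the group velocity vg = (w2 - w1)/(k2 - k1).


vg = (w2 - w1) / (k2 - k1)
= (1.3242e+15 - 1.2514e+15) / (2.3756e+07 - 2.1666e+07)
= 7.2800e+13 / 2.0900e+06
= 3.4833e+07 m/s

3.4833e+07


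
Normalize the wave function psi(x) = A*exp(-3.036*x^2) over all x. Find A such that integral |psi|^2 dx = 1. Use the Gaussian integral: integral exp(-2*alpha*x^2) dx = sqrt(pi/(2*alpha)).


integral |psi|^2 dx = A^2 * sqrt(pi/(2*alpha)) = 1
A^2 = sqrt(2*alpha/pi)
= sqrt(2 * 3.036 / pi)
= 1.390244
A = sqrt(1.390244)
= 1.1791

1.1791


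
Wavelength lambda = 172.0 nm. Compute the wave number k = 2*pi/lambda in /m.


k = 2 * pi / lambda
= 6.2832 / (172.0e-9)
= 6.2832 / 1.7200e-07
= 3.6530e+07 /m

3.6530e+07


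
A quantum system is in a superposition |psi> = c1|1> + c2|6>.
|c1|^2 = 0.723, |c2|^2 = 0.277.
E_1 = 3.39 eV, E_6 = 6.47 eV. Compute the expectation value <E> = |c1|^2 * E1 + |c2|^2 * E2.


<E> = |c1|^2 * E1 + |c2|^2 * E2
= 0.723 * 3.39 + 0.277 * 6.47
= 2.451 + 1.7922
= 4.2432 eV

4.2432


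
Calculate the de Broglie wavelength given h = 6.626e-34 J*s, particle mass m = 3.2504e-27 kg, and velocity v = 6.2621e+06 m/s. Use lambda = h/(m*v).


lambda = h / (m * v)
= 6.626e-34 / (3.2504e-27 * 6.2621e+06)
= 6.626e-34 / 2.0354e-20
= 3.2553e-14 m

3.2553e-14


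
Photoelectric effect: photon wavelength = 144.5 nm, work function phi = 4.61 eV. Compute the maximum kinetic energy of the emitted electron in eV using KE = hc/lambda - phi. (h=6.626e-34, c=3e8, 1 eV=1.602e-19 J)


E_photon = hc / lambda
= (6.626e-34)(3e8) / (144.5e-9)
= 1.3756e-18 J
= 8.587 eV
KE = E_photon - phi
= 8.587 - 4.61
= 3.977 eV

3.977


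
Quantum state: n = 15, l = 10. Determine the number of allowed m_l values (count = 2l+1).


m_l ranges from -l to +l in integer steps
So m_l goes from -10 to +10
Count = 2l + 1 = 2*10 + 1
= 21

21


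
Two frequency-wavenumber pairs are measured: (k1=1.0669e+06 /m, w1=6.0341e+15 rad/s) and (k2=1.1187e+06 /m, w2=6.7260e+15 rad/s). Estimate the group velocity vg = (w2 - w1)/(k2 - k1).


vg = (w2 - w1) / (k2 - k1)
= (6.7260e+15 - 6.0341e+15) / (1.1187e+06 - 1.0669e+06)
= 6.9190e+14 / 5.1800e+04
= 1.3357e+10 m/s

1.3357e+10


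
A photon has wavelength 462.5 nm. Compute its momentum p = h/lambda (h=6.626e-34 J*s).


p = h / lambda
= 6.626e-34 / (462.5e-9)
= 6.626e-34 / 4.6250e-07
= 1.4326e-27 kg*m/s

1.4326e-27


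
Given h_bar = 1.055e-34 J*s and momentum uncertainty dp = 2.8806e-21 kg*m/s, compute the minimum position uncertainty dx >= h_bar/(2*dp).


dx = h_bar / (2 * dp)
= 1.055e-34 / (2 * 2.8806e-21)
= 1.055e-34 / 5.7612e-21
= 1.8312e-14 m

1.8312e-14


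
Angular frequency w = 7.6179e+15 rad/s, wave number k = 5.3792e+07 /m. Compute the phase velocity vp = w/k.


vp = w / k
= 7.6179e+15 / 5.3792e+07
= 1.4162e+08 m/s

1.4162e+08


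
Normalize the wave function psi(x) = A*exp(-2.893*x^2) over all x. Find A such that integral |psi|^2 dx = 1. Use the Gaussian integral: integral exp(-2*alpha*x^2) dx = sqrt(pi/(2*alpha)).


integral |psi|^2 dx = A^2 * sqrt(pi/(2*alpha)) = 1
A^2 = sqrt(2*alpha/pi)
= sqrt(2 * 2.893 / pi)
= 1.357108
A = sqrt(1.357108)
= 1.1649

1.1649


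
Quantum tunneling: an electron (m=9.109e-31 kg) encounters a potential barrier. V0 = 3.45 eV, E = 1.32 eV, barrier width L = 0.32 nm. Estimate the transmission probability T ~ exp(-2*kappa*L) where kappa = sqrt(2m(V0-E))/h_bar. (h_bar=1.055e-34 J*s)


V0 - E = 2.13 eV = 3.4123e-19 J
kappa = sqrt(2 * m * (V0-E)) / h_bar
= sqrt(2 * 9.109e-31 * 3.4123e-19) / 1.055e-34
= 7.4734e+09 /m
2*kappa*L = 2 * 7.4734e+09 * 0.32e-9
= 4.783
T = exp(-4.783) = 8.370983e-03

8.370983e-03


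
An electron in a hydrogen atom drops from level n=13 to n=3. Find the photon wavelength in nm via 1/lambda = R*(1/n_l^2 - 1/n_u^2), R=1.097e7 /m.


1/lambda = R * (1/n_l^2 - 1/n_u^2)
= 1.097e7 * (1/3^2 - 1/13^2)
= 1.097e7 * (0.111111 - 0.005917)
= 1.097e7 * 0.105194
= 1.1540e+06 /m
lambda = 1 / 1.1540e+06 = 866.5679 nm

866.5679


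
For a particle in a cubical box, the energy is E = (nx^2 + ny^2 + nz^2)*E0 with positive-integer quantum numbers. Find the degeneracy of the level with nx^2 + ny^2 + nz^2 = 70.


Enumerate all (nx, ny, nz) with nx^2 + ny^2 + nz^2 = 70:
(3,5,6)
(3,6,5)
(5,3,6)
(5,6,3)
(6,3,5)
(6,5,3)
Total degeneracy = 6

6


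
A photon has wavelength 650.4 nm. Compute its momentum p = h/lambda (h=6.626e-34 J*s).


p = h / lambda
= 6.626e-34 / (650.4e-9)
= 6.626e-34 / 6.5040e-07
= 1.0188e-27 kg*m/s

1.0188e-27


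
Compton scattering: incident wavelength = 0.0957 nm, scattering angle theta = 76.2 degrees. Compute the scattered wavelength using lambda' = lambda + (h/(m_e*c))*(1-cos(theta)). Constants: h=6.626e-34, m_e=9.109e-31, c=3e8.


Compton wavelength: h/(m_e*c) = 2.4247e-12 m
d_lambda = 2.4247e-12 * (1 - cos(76.2 deg))
= 2.4247e-12 * 0.761467
= 1.8463e-12 m = 0.001846 nm
lambda' = 0.0957 + 0.001846
= 0.097546 nm

0.097546


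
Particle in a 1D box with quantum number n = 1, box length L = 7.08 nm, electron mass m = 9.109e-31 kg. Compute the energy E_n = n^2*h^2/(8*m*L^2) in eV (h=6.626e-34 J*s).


E = n^2 * h^2 / (8 * m * L^2)
= 1^2 * (6.626e-34)^2 / (8 * 9.109e-31 * (7.08e-9)^2)
= 1 * 4.3904e-67 / (8 * 9.109e-31 * 5.0126e-17)
= 1.2019e-21 J
= 0.0075 eV

0.0075


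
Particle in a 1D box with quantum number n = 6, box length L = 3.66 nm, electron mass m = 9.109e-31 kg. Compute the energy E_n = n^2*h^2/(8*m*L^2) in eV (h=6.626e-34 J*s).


E = n^2 * h^2 / (8 * m * L^2)
= 6^2 * (6.626e-34)^2 / (8 * 9.109e-31 * (3.66e-9)^2)
= 36 * 4.3904e-67 / (8 * 9.109e-31 * 1.3396e-17)
= 1.6191e-19 J
= 1.0107 eV

1.0107


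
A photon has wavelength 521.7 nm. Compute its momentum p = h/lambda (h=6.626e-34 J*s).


p = h / lambda
= 6.626e-34 / (521.7e-9)
= 6.626e-34 / 5.2170e-07
= 1.2701e-27 kg*m/s

1.2701e-27


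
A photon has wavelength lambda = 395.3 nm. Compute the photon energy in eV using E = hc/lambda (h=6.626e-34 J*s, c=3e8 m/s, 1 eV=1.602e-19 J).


E = hc / lambda
= (6.626e-34)(3e8) / (395.3e-9)
= 1.9878e-25 / 3.9530e-07
= 5.0286e-19 J
Converting to eV: 5.0286e-19 / 1.602e-19
= 3.1389 eV

3.1389


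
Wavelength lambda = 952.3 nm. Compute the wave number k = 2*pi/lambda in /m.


k = 2 * pi / lambda
= 6.2832 / (952.3e-9)
= 6.2832 / 9.5230e-07
= 6.5979e+06 /m

6.5979e+06


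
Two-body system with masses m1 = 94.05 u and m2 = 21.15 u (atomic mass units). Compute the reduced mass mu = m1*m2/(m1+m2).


mu = m1 * m2 / (m1 + m2)
= 94.05 * 21.15 / (94.05 + 21.15)
= 1989.1575 / 115.2
= 17.267 u

17.267


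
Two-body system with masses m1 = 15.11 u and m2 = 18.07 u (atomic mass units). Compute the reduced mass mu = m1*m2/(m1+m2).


mu = m1 * m2 / (m1 + m2)
= 15.11 * 18.07 / (15.11 + 18.07)
= 273.0377 / 33.18
= 8.229 u

8.229


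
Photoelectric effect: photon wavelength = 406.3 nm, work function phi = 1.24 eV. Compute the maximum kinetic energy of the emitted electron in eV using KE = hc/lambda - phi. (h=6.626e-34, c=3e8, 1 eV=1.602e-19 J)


E_photon = hc / lambda
= (6.626e-34)(3e8) / (406.3e-9)
= 4.8924e-19 J
= 3.054 eV
KE = E_photon - phi
= 3.054 - 1.24
= 1.814 eV

1.814


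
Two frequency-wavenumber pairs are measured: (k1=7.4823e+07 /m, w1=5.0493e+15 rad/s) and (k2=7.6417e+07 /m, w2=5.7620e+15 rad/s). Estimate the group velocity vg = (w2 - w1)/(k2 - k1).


vg = (w2 - w1) / (k2 - k1)
= (5.7620e+15 - 5.0493e+15) / (7.6417e+07 - 7.4823e+07)
= 7.1270e+14 / 1.5940e+06
= 4.4711e+08 m/s

4.4711e+08


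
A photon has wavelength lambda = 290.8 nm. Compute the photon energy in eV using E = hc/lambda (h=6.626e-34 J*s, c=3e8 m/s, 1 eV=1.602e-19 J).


E = hc / lambda
= (6.626e-34)(3e8) / (290.8e-9)
= 1.9878e-25 / 2.9080e-07
= 6.8356e-19 J
Converting to eV: 6.8356e-19 / 1.602e-19
= 4.2669 eV

4.2669


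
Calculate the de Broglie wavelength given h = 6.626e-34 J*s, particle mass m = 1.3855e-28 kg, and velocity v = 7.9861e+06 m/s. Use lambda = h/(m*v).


lambda = h / (m * v)
= 6.626e-34 / (1.3855e-28 * 7.9861e+06)
= 6.626e-34 / 1.1065e-21
= 5.9884e-13 m

5.9884e-13


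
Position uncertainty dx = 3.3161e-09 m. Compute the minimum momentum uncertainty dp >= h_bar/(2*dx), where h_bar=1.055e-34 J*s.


dp = h_bar / (2 * dx)
= 1.055e-34 / (2 * 3.3161e-09)
= 1.055e-34 / 6.6322e-09
= 1.5907e-26 kg*m/s

1.5907e-26


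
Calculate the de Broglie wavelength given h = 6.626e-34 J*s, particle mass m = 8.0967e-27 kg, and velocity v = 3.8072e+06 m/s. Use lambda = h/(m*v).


lambda = h / (m * v)
= 6.626e-34 / (8.0967e-27 * 3.8072e+06)
= 6.626e-34 / 3.0826e-20
= 2.1495e-14 m

2.1495e-14


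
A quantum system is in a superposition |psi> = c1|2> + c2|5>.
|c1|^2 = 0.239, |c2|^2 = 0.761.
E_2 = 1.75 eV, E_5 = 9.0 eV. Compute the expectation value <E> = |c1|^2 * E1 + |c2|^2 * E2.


<E> = |c1|^2 * E1 + |c2|^2 * E2
= 0.239 * 1.75 + 0.761 * 9.0
= 0.4183 + 6.849
= 7.2673 eV

7.2673


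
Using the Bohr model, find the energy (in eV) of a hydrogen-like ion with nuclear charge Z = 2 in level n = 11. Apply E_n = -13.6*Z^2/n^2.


E_n = -13.6 * Z^2 / n^2
= -13.6 * 2^2 / 11^2
= -13.6 * 4 / 121
= -0.4496 eV

-0.4496


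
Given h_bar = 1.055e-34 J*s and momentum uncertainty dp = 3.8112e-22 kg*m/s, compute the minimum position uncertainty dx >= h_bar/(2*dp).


dx = h_bar / (2 * dp)
= 1.055e-34 / (2 * 3.8112e-22)
= 1.055e-34 / 7.6224e-22
= 1.3841e-13 m

1.3841e-13


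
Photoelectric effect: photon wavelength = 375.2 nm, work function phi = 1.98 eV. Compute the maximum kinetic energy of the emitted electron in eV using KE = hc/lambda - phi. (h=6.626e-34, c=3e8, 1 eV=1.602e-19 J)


E_photon = hc / lambda
= (6.626e-34)(3e8) / (375.2e-9)
= 5.2980e-19 J
= 3.3071 eV
KE = E_photon - phi
= 3.3071 - 1.98
= 1.3271 eV

1.3271


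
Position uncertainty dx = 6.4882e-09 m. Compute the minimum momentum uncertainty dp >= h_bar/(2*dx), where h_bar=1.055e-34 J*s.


dp = h_bar / (2 * dx)
= 1.055e-34 / (2 * 6.4882e-09)
= 1.055e-34 / 1.2976e-08
= 8.1301e-27 kg*m/s

8.1301e-27


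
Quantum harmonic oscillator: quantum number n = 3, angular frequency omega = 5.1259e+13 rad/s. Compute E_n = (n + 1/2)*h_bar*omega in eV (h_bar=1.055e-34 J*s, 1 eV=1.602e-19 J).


E = (n + 1/2) * h_bar * omega
= (3 + 0.5) * 1.055e-34 * 5.1259e+13
= 3.5 * 5.4078e-21
= 1.8927e-20 J
= 0.1181 eV

0.1181


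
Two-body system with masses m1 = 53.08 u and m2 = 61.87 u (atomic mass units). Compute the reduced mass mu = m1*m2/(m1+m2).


mu = m1 * m2 / (m1 + m2)
= 53.08 * 61.87 / (53.08 + 61.87)
= 3284.0596 / 114.95
= 28.5695 u

28.5695


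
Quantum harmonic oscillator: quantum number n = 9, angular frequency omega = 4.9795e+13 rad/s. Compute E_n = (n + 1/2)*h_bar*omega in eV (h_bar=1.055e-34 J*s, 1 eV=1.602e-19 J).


E = (n + 1/2) * h_bar * omega
= (9 + 0.5) * 1.055e-34 * 4.9795e+13
= 9.5 * 5.2534e-21
= 4.9907e-20 J
= 0.3115 eV

0.3115


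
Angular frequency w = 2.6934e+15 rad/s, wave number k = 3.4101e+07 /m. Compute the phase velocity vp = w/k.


vp = w / k
= 2.6934e+15 / 3.4101e+07
= 7.8983e+07 m/s

7.8983e+07


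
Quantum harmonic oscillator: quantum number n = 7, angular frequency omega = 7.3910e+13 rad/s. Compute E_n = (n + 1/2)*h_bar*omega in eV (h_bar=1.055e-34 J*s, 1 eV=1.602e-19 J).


E = (n + 1/2) * h_bar * omega
= (7 + 0.5) * 1.055e-34 * 7.3910e+13
= 7.5 * 7.7975e-21
= 5.8481e-20 J
= 0.3651 eV

0.3651


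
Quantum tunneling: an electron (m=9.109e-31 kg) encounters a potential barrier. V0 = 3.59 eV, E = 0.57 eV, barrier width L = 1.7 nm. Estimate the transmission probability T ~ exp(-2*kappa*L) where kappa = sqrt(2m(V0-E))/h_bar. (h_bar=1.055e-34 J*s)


V0 - E = 3.02 eV = 4.8380e-19 J
kappa = sqrt(2 * m * (V0-E)) / h_bar
= sqrt(2 * 9.109e-31 * 4.8380e-19) / 1.055e-34
= 8.8988e+09 /m
2*kappa*L = 2 * 8.8988e+09 * 1.7e-9
= 30.256
T = exp(-30.256) = 7.244117e-14

7.244117e-14


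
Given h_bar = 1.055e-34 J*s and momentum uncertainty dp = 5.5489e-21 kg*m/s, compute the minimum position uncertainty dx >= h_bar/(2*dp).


dx = h_bar / (2 * dp)
= 1.055e-34 / (2 * 5.5489e-21)
= 1.055e-34 / 1.1098e-20
= 9.5064e-15 m

9.5064e-15


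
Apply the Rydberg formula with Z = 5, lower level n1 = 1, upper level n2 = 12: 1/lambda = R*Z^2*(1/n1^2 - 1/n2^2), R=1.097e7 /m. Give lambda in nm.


1/lambda = R * Z^2 * (1/n1^2 - 1/n2^2)
= 1.097e7 * 5^2 * (1/1^2 - 1/12^2)
= 1.097e7 * 25 * (1.0 - 0.006944)
= 2.7235e+08 /m
lambda = 1 / 2.7235e+08
= 3.6718 nm

3.6718


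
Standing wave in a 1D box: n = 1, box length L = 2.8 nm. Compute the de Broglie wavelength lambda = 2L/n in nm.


lambda = 2L / n
= 2 * 2.8 / 1
= 5.6 / 1
= 5.6 nm

5.6


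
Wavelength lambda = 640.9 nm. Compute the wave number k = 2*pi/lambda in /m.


k = 2 * pi / lambda
= 6.2832 / (640.9e-9)
= 6.2832 / 6.4090e-07
= 9.8037e+06 /m

9.8037e+06


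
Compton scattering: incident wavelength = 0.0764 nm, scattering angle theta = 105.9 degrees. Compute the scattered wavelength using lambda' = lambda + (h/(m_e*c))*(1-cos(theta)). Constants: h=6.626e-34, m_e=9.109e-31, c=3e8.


Compton wavelength: h/(m_e*c) = 2.4247e-12 m
d_lambda = 2.4247e-12 * (1 - cos(105.9 deg))
= 2.4247e-12 * 1.273959
= 3.0890e-12 m = 0.003089 nm
lambda' = 0.0764 + 0.003089
= 0.079489 nm

0.079489


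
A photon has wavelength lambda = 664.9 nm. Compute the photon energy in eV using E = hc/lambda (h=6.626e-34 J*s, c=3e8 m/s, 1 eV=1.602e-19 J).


E = hc / lambda
= (6.626e-34)(3e8) / (664.9e-9)
= 1.9878e-25 / 6.6490e-07
= 2.9896e-19 J
Converting to eV: 2.9896e-19 / 1.602e-19
= 1.8662 eV

1.8662


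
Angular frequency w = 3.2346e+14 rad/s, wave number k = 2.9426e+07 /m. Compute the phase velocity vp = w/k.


vp = w / k
= 3.2346e+14 / 2.9426e+07
= 1.0992e+07 m/s

1.0992e+07


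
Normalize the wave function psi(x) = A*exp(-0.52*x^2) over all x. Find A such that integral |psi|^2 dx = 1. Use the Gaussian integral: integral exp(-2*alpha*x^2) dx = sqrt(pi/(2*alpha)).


integral |psi|^2 dx = A^2 * sqrt(pi/(2*alpha)) = 1
A^2 = sqrt(2*alpha/pi)
= sqrt(2 * 0.52 / pi)
= 0.575363
A = sqrt(0.575363)
= 0.7585

0.7585


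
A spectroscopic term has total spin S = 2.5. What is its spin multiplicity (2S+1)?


Spin multiplicity = 2S + 1
= 2 * 2.5 + 1
= 5.0 + 1
= 6

6


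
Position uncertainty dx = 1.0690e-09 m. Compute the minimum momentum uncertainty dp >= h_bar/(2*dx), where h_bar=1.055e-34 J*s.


dp = h_bar / (2 * dx)
= 1.055e-34 / (2 * 1.0690e-09)
= 1.055e-34 / 2.1380e-09
= 4.9345e-26 kg*m/s

4.9345e-26


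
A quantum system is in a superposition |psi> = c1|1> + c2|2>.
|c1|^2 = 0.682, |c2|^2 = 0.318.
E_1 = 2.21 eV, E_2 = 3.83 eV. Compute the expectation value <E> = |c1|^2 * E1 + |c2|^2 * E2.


<E> = |c1|^2 * E1 + |c2|^2 * E2
= 0.682 * 2.21 + 0.318 * 3.83
= 1.5072 + 1.2179
= 2.7252 eV

2.7252


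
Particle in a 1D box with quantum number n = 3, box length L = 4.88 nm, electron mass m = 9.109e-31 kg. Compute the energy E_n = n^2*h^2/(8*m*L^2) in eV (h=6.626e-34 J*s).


E = n^2 * h^2 / (8 * m * L^2)
= 3^2 * (6.626e-34)^2 / (8 * 9.109e-31 * (4.88e-9)^2)
= 9 * 4.3904e-67 / (8 * 9.109e-31 * 2.3814e-17)
= 2.2769e-20 J
= 0.1421 eV

0.1421


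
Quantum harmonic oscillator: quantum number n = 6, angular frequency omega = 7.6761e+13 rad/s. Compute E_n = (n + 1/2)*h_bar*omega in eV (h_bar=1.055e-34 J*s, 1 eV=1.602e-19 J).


E = (n + 1/2) * h_bar * omega
= (6 + 0.5) * 1.055e-34 * 7.6761e+13
= 6.5 * 8.0983e-21
= 5.2639e-20 J
= 0.3286 eV

0.3286


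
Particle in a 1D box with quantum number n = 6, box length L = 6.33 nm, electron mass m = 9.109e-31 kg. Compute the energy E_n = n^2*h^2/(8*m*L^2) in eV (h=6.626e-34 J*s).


E = n^2 * h^2 / (8 * m * L^2)
= 6^2 * (6.626e-34)^2 / (8 * 9.109e-31 * (6.33e-9)^2)
= 36 * 4.3904e-67 / (8 * 9.109e-31 * 4.0069e-17)
= 5.4130e-20 J
= 0.3379 eV

0.3379


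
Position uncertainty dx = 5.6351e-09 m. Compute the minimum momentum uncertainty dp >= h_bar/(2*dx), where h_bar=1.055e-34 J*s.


dp = h_bar / (2 * dx)
= 1.055e-34 / (2 * 5.6351e-09)
= 1.055e-34 / 1.1270e-08
= 9.3610e-27 kg*m/s

9.3610e-27


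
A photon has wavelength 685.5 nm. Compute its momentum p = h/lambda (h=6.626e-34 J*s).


p = h / lambda
= 6.626e-34 / (685.5e-9)
= 6.626e-34 / 6.8550e-07
= 9.6659e-28 kg*m/s

9.6659e-28


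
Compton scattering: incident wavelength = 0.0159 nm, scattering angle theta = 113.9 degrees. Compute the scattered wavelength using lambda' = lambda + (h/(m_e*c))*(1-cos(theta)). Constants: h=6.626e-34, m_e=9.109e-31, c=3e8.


Compton wavelength: h/(m_e*c) = 2.4247e-12 m
d_lambda = 2.4247e-12 * (1 - cos(113.9 deg))
= 2.4247e-12 * 1.405142
= 3.4071e-12 m = 0.003407 nm
lambda' = 0.0159 + 0.003407
= 0.019307 nm

0.019307


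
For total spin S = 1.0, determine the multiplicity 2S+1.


Spin multiplicity = 2S + 1
= 2 * 1.0 + 1
= 2.0 + 1
= 3

3


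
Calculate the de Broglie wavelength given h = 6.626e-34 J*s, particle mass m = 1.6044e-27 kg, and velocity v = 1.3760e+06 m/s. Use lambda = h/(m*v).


lambda = h / (m * v)
= 6.626e-34 / (1.6044e-27 * 1.3760e+06)
= 6.626e-34 / 2.2077e-21
= 3.0014e-13 m

3.0014e-13


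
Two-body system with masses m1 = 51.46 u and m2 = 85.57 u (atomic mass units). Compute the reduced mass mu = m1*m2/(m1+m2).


mu = m1 * m2 / (m1 + m2)
= 51.46 * 85.57 / (51.46 + 85.57)
= 4403.4322 / 137.03
= 32.1348 u

32.1348


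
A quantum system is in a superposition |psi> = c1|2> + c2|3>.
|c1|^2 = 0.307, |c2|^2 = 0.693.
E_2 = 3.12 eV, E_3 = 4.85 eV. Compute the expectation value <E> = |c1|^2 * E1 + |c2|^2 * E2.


<E> = |c1|^2 * E1 + |c2|^2 * E2
= 0.307 * 3.12 + 0.693 * 4.85
= 0.9578 + 3.361
= 4.3189 eV

4.3189


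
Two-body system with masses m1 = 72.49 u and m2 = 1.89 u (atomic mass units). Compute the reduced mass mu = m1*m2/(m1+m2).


mu = m1 * m2 / (m1 + m2)
= 72.49 * 1.89 / (72.49 + 1.89)
= 137.0061 / 74.38
= 1.842 u

1.842


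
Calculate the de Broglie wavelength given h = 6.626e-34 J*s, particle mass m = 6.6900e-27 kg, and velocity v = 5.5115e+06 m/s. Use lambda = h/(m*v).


lambda = h / (m * v)
= 6.626e-34 / (6.6900e-27 * 5.5115e+06)
= 6.626e-34 / 3.6872e-20
= 1.7970e-14 m

1.7970e-14


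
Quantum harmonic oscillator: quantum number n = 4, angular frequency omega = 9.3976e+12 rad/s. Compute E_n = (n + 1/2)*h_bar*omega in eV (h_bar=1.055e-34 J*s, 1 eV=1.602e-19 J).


E = (n + 1/2) * h_bar * omega
= (4 + 0.5) * 1.055e-34 * 9.3976e+12
= 4.5 * 9.9145e-22
= 4.4615e-21 J
= 0.0278 eV

0.0278
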